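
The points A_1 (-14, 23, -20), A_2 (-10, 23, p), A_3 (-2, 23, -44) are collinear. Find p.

Collinearity requires A_1A_2 × A_1A_3 = 0; each component is linear in p.
The y-component gives (12)p + (336) = 0, so p = -28.
The remaining components then also vanish.

-28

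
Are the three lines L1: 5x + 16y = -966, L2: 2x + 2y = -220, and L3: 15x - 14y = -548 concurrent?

Intersecting L1 and L2: solving the 2×2 system gives (x, y) = (-794/11, -416/11).
Substitute into L3: (15)(-794/11) + (-14)(-416/11) = -6086/11.
But L3 requires -548 ≠ -6086/11, so the three lines have no common point.

No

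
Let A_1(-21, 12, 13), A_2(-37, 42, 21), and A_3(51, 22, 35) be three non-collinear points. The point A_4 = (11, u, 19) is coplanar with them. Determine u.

7

Coplanarity requires A_1A_2 · (A_1A_3 × A_1A_4) = 0.
A_1A_2 = (-16, 30, 8), A_1A_3 = (72, 10, 22); the triple product is linear in u with coefficient 928 and constant term -6496.
Setting it to zero: u = 7.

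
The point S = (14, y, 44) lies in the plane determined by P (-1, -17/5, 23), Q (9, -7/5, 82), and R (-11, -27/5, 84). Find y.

The plane through P, Q, R has equation 240x − 1200y = 3840.
Substituting S: (-1200)y + (3360) = 3840, so y = -2/5.

-2/5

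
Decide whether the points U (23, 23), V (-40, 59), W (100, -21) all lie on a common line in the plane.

UV = (-63, 36), UW = (77, -44).
det[UV; UW] = (-63)(-44) − (36)(77) = 0.
The determinant is zero, so the points are collinear.

Yes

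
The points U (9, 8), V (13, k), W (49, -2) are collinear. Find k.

7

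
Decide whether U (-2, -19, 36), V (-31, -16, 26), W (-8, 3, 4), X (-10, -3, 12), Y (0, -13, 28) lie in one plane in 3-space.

Yes

The plane through U, V, W has normal n = UV × UW = (124, -868, -620) and equation n·P = -6076.
Checking the remaining points: n·X = -6076, n·Y = -6076.
All equal -6076, so all 5 points lie in one plane.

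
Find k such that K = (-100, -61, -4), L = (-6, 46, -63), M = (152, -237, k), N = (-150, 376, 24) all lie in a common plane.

Coplanarity ⇔ det[KL; KM; KN] = 0.
Expanding, this is linear in k: (-46428)k + (-7382052) = 0.
So k = -159.

-159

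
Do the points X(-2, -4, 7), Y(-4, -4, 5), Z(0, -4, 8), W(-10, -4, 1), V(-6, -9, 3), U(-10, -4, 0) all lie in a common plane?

The plane through X, Y, Z has normal n = XY × XZ = (0, -2, 0) and equation n·P = 8.
Checking the remaining points: n·W = 8, n·V = 18, n·U = 8.
Since n·V = 18 ≠ 8, V is off the plane and the points are not all coplanar.

No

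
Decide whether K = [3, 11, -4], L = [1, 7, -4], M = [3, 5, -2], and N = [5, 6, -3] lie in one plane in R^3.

No

The four points are coplanar iff the 3×3 determinant with rows KL, KM, KN is zero.
Rows: (-2, -4, 0), (0, -6, 2), (2, -5, 1).
Expanding along the first row: (-2)(4) − (-4)(-4) + (0)(12) = -24.
Nonzero ⇒ not coplanar.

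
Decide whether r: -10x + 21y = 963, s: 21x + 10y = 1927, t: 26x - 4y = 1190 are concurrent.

Yes

The three lines meet at one point iff the augmented coefficient matrix [aᵢ bᵢ cᵢ] has rank < 3, i.e. its determinant vanishes.
Here the determinant is 0.
It vanishes, so the lines are concurrent at (57, 73).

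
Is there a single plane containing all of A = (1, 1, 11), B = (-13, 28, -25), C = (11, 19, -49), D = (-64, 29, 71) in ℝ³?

With A as base: AB = (-14, 27, -36), AC = (10, 18, -60), AD = (-65, 28, 60).
AC × AD = (2760, 3300, 1450).
AB · (AC × AD) = -1740.
Since -1740 ≠ 0, the four points are not coplanar.

No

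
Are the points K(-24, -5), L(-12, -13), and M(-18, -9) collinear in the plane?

Yes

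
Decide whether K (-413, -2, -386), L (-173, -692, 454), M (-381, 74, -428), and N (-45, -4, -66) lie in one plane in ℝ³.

With K as base: KL = (240, -690, 840), KM = (32, 76, -42), KN = (368, -2, 320).
KM × KN = (24236, -25696, -28032).
KL · (KM × KN) = 0.
The scalar triple product vanishes, so the four points are coplanar.

Yes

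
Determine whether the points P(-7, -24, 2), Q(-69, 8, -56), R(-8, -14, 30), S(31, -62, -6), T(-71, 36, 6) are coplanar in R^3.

No

The plane through P, Q, R has normal n = PQ × PR = (1476, 1794, -588) and equation n·X = -54564.
Checking the remaining points: n·S = -61944, n·T = -43740.
Since n·S = -61944 ≠ -54564, S is off the plane and the points are not all coplanar.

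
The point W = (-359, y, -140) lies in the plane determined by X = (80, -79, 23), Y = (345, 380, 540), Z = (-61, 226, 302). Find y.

-152

A normal to the plane is n = XY × XZ = (-29624, -146832, 145544).
W lies in the plane iff n · XW = 0.
This gives (-146832)y + (-22318464) = 0, so y = -152.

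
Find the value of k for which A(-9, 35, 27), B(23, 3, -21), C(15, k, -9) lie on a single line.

11

Collinearity requires AB × AC = 0; each component is linear in k.
The x-component gives (48)k + (-528) = 0, so k = 11.
The remaining components then also vanish.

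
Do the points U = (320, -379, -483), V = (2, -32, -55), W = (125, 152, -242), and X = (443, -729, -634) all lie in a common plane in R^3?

The four points are coplanar iff the 3×3 determinant with rows UV, UW, UX is zero.
Rows: (-318, 347, 428), (-195, 531, 241), (123, -350, -151).
Expanding along the first row: (-318)(4169) − (347)(-198) + (428)(2937) = 0.
Zero determinant ⇒ coplanar.

Yes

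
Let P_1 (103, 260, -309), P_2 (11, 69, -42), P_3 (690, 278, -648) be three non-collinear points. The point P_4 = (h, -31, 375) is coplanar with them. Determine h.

The plane through P_1, P_2, P_3 has equation 59943x + 125541y + 110461z = 4682340.
Substituting P_4: (59943)h + (37531104) = 4682340, so h = -548.

-548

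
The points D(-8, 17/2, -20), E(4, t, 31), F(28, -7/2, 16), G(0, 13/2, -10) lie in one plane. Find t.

35/2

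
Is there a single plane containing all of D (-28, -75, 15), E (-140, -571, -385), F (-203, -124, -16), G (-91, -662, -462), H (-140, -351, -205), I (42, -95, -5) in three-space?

The plane through D, E, F has normal n = DE × DF = (-4224, 66528, -81312) and equation n·P = -6091008.
Checking the remaining points: n·G = -6091008, n·H = -6091008, n·I = -6091008.
All equal -6091008, so all 6 points lie in one plane.

Yes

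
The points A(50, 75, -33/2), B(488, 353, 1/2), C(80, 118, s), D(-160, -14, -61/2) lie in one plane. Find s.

Normal to plane ABD: n = (-2379, 2562, 19398); plane equation n·P = -246867.
Requiring n·C = -246867: (19398)s + (111996) = -246867.
So s = -37/2.

-37/2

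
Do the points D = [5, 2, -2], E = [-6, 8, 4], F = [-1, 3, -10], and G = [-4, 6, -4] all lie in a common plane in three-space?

No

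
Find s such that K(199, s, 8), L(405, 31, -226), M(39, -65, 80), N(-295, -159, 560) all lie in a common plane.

The points are coplanar iff KL · (KM × KN) = 0.
Expanding, this is linear in s: (-73476)s + (-1836900) = 0.
So s = -25.

-25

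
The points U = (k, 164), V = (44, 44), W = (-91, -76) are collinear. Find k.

The three points are collinear iff det[UV; UW] = 0.
This determinant is linear in k: (120)k + (-21480) = 0, so k = 179.

179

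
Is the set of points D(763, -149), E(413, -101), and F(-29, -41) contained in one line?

No

DE = (-350, 48), DF = (-792, 108).
det[DE; DF] = (-350)(108) − (48)(-792) = 216.
The determinant is nonzero, so they are not collinear.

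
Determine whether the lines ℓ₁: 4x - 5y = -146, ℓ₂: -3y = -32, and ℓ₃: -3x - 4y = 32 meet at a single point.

No

Lines aᵢx + bᵢy = cᵢ with pairwise distinct directions are concurrent exactly when det[aᵢ bᵢ cᵢ] = 0.
Here the determinant is -62.
Nonzero, so no common point exists.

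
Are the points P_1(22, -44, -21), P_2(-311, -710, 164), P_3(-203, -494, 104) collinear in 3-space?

P_1P_2 = (-333, -666, 185), P_1P_3 = (-225, -450, 125).
P_1P_2 × P_1P_3 = (0, 0, 0).
The cross product vanishes, so the three points are collinear.

Yes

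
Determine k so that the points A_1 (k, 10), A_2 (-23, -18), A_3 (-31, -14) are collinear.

-79

The three points are collinear iff det[A_1A_2; A_1A_3] = 0.
This determinant is linear in k: (-4)k + (-316) = 0, so k = -79.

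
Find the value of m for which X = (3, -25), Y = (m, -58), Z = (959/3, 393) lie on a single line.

-22

Collinearity: (Y − X) must be parallel to (Z − X) = (950/3, 418).
Cross-multiplying the components: (m − 3)·(418) = (-33)·(950/3).
Solving gives m = -22.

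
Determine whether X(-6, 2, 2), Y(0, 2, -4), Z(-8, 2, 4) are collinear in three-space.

XY = (6, 0, -6), XZ = (-2, 0, 2).
XY × XZ = (0, 0, 0).
The cross product vanishes, so the three points are collinear.

Yes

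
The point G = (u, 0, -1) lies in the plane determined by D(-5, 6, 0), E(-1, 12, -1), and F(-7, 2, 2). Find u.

A normal to the plane is n = DE × DF = (8, -6, -4).
G lies in the plane iff n · DG = 0.
This gives (8)u + (80) = 0, so u = -10.

-10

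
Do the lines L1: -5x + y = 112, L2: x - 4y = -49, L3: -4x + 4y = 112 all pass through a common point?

Yes

Intersecting L1 and L2: solving the 2×2 system gives (x, y) = (-21, 7).
Substitute into L3: (-4)(-21) + (4)(7) = 112.
This equals 112, so (-21, 7) lies on all three lines and they are concurrent.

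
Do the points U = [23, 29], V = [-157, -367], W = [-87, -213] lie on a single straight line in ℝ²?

Yes

UV = (-180, -396), UW = (-110, -242).
Twice the signed area of △UVW is (-180)(-242) − (-396)(-110) = 0.
The triangle is degenerate (zero area), so the points are collinear.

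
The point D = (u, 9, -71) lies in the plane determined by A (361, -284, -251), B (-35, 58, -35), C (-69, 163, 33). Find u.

-241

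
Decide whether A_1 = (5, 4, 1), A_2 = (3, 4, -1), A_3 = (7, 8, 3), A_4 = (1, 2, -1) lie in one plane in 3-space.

The four points are coplanar iff the 3×3 determinant with rows A_1A_2, A_1A_3, A_1A_4 is zero.
Rows: (-2, 0, -2), (2, 4, 2), (-4, -2, -2).
Expanding along the first row: (-2)(-4) − (0)(4) + (-2)(12) = -16.
Nonzero ⇒ not coplanar.

No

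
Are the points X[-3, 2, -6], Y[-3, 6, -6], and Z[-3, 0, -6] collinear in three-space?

Yes

XY = (0, 4, 0), XZ = (0, -2, 0).
Each component of XZ is -1/2 times the corresponding component of XY, so XZ = -1/2·XY and the points are collinear.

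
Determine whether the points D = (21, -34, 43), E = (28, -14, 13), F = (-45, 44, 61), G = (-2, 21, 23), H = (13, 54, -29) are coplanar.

The plane through D, E, F has normal n = DE × DF = (2700, 1854, 1866) and equation n·P = 73902.
Checking the remaining points: n·G = 76452, n·H = 81102.
Since n·G = 76452 ≠ 73902, G is off the plane and the points are not all coplanar.

No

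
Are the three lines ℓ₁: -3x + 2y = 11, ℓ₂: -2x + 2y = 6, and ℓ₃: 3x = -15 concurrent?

Yes

Intersecting ℓ₁ and ℓ₂: solving the 2×2 system gives (x, y) = (-5, -2).
Substitute into ℓ₃: (3)(-5) + (0)(-2) = -15.
This equals -15, so (-5, -2) lies on all three lines and they are concurrent.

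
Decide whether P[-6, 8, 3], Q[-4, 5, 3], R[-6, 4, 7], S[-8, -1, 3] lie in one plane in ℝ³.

No

With P as base: PQ = (2, -3, 0), PR = (0, -4, 4), PS = (-2, -9, 0).
PR × PS = (36, -8, -8).
PQ · (PR × PS) = 96.
Since 96 ≠ 0, the four points are not coplanar.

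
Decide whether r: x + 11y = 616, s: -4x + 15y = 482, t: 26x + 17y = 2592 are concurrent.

Intersecting r and s: solving the 2×2 system gives (x, y) = (3938/59, 2946/59).
Substitute into t: (26)(3938/59) + (17)(2946/59) = 152470/59.
But t requires 2592 ≠ 152470/59, so the three lines have no common point.

No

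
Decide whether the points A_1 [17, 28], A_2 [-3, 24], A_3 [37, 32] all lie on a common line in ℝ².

Yes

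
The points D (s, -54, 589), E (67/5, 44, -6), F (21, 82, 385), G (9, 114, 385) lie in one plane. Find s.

417/5

Coplanarity ⇔ det[DE; DF; DG] = 0.
Expanding, this is linear in s: (12512)s + (-5217504/5) = 0.
So s = 417/5.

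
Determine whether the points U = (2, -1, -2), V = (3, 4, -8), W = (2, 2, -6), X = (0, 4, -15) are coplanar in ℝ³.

No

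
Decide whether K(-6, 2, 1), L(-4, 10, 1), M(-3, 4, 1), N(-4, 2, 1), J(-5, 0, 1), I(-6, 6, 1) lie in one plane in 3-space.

Yes

The plane through K, L, M has normal n = KL × KM = (0, 0, -20) and equation n·P = -20.
Checking the remaining points: n·N = -20, n·J = -20, n·I = -20.
All equal -20, so all 6 points lie in one plane.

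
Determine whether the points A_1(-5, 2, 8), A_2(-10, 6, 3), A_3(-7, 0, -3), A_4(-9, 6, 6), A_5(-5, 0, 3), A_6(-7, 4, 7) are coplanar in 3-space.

Yes

The plane through A_1, A_2, A_3 has normal n = A_1A_2 × A_1A_3 = (-54, -45, 18) and equation n·P = 324.
Checking the remaining points: n·A_4 = 324, n·A_5 = 324, n·A_6 = 324.
All equal 324, so all 6 points lie in one plane.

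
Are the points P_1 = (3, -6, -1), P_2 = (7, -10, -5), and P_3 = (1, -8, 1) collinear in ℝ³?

P_1P_2 = (4, -4, -4), P_1P_3 = (-2, -2, 2).
P_1P_2 × P_1P_3 = (-16, 0, -16).
The cross product is nonzero, so the points do not lie on one line.

No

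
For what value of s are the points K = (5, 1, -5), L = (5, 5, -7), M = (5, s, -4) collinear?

-1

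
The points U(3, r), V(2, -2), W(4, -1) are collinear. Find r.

The three points are collinear iff det[UV; UW] = 0.
This determinant is linear in r: (2)r + (3) = 0, so r = -3/2.

-3/2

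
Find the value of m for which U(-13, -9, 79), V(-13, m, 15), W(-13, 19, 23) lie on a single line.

Direction UW = (0, 28, -56). From the z-coordinate of V, the parameter along the line is τ = (15 − 79)/(-56) = 8/7.
Then m = (-9) + 8/7·(28) = 23.

23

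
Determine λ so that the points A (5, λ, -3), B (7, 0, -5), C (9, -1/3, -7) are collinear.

1/3

Collinearity requires AB × AC = 0; each component is linear in λ.
The x-component gives (2)λ + (-2/3) = 0, so λ = 1/3.
The remaining components then also vanish.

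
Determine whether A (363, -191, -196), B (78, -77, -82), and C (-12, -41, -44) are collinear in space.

AB = (-285, 114, 114), AC = (-375, 150, 152).
AB × AC = (228, 570, 0).
The cross product is nonzero, so the points do not lie on one line.

No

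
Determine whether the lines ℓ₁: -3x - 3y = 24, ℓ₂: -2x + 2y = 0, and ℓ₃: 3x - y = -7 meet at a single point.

The three lines meet at one point iff the augmented coefficient matrix [aᵢ bᵢ cᵢ] has rank < 3, i.e. its determinant vanishes.
Here the determinant is -12.
Nonzero, so no common point exists.

No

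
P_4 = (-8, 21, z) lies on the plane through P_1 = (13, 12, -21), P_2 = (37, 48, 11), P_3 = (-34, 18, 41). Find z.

17

The plane through P_1, P_2, P_3 has equation 2040x − 2992y + 1836z = -47940.
Substituting P_4: (1836)z + (-79152) = -47940, so z = 17.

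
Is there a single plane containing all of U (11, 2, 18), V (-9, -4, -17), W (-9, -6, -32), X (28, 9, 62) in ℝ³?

The four points are coplanar iff the 3×3 determinant with rows UV, UW, UX is zero.
Rows: (-20, -6, -35), (-20, -8, -50), (17, 7, 44).
Expanding along the first row: (-20)(-2) − (-6)(-30) + (-35)(-4) = 0.
Zero determinant ⇒ coplanar.

Yes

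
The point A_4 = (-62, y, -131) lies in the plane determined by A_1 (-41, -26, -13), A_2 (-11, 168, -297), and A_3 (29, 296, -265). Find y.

The plane through A_1, A_2, A_3 has equation 42560x − 12320y − 3920z = -1373680.
Substituting A_4: (-12320)y + (-2125200) = -1373680, so y = -61.

-61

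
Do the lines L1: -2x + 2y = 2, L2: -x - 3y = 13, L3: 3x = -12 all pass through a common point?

Yes

The three lines meet at one point iff the augmented coefficient matrix [aᵢ bᵢ cᵢ] has rank < 3, i.e. its determinant vanishes.
Here the determinant is 0.
It vanishes, so the lines are concurrent at (-4, -3).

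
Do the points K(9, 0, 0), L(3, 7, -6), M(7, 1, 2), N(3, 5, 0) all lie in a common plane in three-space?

The four points are coplanar iff the 3×3 determinant with rows KL, KM, KN is zero.
Rows: (-6, 7, -6), (-2, 1, 2), (-6, 5, 0).
Expanding along the first row: (-6)(-10) − (7)(12) + (-6)(-4) = 0.
Zero determinant ⇒ coplanar.

Yes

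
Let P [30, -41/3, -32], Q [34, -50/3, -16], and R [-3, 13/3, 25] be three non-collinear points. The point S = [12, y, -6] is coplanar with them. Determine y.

-11/3

A normal to the plane is n = PQ × PR = (-459, -756, -27).
S lies in the plane iff n · PS = 0.
This gives (-756)y + (-2772) = 0, so y = -11/3.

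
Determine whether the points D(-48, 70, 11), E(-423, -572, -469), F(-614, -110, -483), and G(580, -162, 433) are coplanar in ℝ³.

A normal to the plane through D, E, F is n = DE × DF = (230748, 86430, -295872).
The plane has equation n·P = -8280396. For G: n·G = -8280396.
Equal, so G lies in the plane and all four are coplanar.

Yes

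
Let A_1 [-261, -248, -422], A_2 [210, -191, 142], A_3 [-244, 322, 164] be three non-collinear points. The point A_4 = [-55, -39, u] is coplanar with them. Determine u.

Coplanarity requires A_1A_2 · (A_1A_3 × A_1A_4) = 0.
A_1A_2 = (471, 57, 564), A_1A_3 = (17, 570, 586); the triple product is linear in u with coefficient 267501 and constant term -2140008.
Setting it to zero: u = 8.

8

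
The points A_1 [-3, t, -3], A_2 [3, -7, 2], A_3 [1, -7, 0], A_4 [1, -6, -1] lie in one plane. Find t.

-8

Coplanarity ⇔ det[A_1A_2; A_1A_3; A_1A_4] = 0.
Expanding, this is linear in t: (2)t + (16) = 0.
So t = -8.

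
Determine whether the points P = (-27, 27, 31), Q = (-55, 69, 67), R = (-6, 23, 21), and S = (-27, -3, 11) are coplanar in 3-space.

No

The four points are coplanar iff the 3×3 determinant with rows PQ, PR, PS is zero.
Rows: (-28, 42, 36), (21, -4, -10), (0, -30, -20).
Expanding along the first row: (-28)(-220) − (42)(-420) + (36)(-630) = 1120.
Nonzero ⇒ not coplanar.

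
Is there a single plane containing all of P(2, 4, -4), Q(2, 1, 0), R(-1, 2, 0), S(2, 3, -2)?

No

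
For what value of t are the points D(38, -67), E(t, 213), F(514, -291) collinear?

-557

Collinearity: (E − D) must be parallel to (F − D) = (476, -224).
Cross-multiplying the components: (t − 38)·(-224) = (280)·(476).
Solving gives t = -557.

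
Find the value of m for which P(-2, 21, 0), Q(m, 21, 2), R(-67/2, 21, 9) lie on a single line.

-9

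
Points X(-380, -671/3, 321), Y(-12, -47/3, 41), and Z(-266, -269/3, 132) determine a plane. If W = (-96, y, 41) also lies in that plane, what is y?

-59/3

A normal to the plane is n = XY × XZ = (-1792, 37632, 25600).
W lies in the plane iff n · XW = 0.
This gives (37632)y + (740096) = 0, so y = -59/3.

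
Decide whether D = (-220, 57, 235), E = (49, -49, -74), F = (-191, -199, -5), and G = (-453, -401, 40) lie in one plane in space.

No

With D as base: DE = (269, -106, -309), DF = (29, -256, -240), DG = (-233, -458, -195).
DF × DG = (-60000, 61575, -72930).
DE · (DF × DG) = -131580.
Since -131580 ≠ 0, the four points are not coplanar.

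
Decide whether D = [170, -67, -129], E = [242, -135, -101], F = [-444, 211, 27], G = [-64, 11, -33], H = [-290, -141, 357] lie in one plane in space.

Yes

The plane through D, E, F has normal n = DE × DF = (-18392, -28424, -21736) and equation n·P = 1581712.
Checking the remaining points: n·G = 1581712, n·H = 1581712.
All equal 1581712, so all 5 points lie in one plane.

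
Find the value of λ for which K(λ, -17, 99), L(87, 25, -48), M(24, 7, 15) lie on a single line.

-60

Collinearity requires KL × KM = 0; each component is linear in λ.
The y-component gives (63)λ + (3780) = 0, so λ = -60.
The remaining components then also vanish.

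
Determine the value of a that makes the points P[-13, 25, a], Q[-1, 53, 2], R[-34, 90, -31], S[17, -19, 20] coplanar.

Coplanarity ⇔ det[PQ; PR; PS] = 0.
Expanding, this is linear in a: (-1710)a + (-17100) = 0.
So a = -10.

-10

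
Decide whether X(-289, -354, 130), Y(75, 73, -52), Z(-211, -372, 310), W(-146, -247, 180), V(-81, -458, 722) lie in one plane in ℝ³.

The plane through X, Y, Z has normal n = XY × XZ = (73584, -79716, -39858) and equation n·P = 1772148.
Checking the remaining points: n·W = 1772148, n·V = 1772148.
All equal 1772148, so all 5 points lie in one plane.

Yes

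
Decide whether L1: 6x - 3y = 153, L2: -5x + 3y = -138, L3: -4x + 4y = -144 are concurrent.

Yes

Intersecting L1 and L2: solving the 2×2 system gives (x, y) = (15, -21).
Substitute into L3: (-4)(15) + (4)(-21) = -144.
This equals -144, so (15, -21) lies on all three lines and they are concurrent.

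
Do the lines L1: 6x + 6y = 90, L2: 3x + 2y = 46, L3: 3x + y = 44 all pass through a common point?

No

Intersecting L1 and L2: solving the 2×2 system gives (x, y) = (16, -1).
Substitute into L3: (3)(16) + (1)(-1) = 47.
But L3 requires 44 ≠ 47, so the three lines have no common point.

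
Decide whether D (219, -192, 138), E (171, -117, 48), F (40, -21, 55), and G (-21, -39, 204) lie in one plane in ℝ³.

Yes

With D as base: DE = (-48, 75, -90), DF = (-179, 171, -83), DG = (-240, 153, 66).
DF × DG = (23985, 31734, 13653).
DE · (DF × DG) = 0.
The scalar triple product vanishes, so the four points are coplanar.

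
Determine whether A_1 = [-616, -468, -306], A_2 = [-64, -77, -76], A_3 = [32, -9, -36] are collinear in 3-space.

A_1A_2 = (552, 391, 230), A_1A_3 = (648, 459, 270).
Each component of A_1A_3 is 27/23 times the corresponding component of A_1A_2, so A_1A_3 = 27/23·A_1A_2 and the points are collinear.

Yes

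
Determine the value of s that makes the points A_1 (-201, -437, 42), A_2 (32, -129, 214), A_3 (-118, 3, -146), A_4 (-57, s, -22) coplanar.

-21

Normal to plane A_1A_2A_3: n = (-133584, 58080, 76956); plane equation n·P = 4701576.
Requiring n·A_4 = 4701576: (58080)s + (5921256) = 4701576.
So s = -21.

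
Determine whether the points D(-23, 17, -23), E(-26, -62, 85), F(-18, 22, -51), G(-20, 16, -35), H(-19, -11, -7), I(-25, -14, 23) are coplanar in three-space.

Yes

The plane through D, E, F has normal n = DE × DF = (1672, 456, 380) and equation n·P = -39444.
Checking the remaining points: n·G = -39444, n·H = -39444, n·I = -39444.
All equal -39444, so all 6 points lie in one plane.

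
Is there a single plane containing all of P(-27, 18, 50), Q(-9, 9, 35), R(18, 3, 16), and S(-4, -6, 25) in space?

With P as base: PQ = (18, -9, -15), PR = (45, -15, -34), PS = (23, -24, -25).
PR × PS = (-441, 343, -735).
PQ · (PR × PS) = 0.
The scalar triple product vanishes, so the four points are coplanar.

Yes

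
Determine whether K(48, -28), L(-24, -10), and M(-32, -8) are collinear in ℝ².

Yes

KL = (-72, 18), KM = (-80, 20).
det[KL; KM] = (-72)(20) − (18)(-80) = 0.
The determinant is zero, so the points are collinear.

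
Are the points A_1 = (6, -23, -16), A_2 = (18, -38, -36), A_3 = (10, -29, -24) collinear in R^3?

A_1A_2 = (12, -15, -20), A_1A_3 = (4, -6, -8).
Comparing components 3 and 1: (-20)(4) − (12)(-8) = 16 ≠ 0, so A_1A_2 and A_1A_3 are not parallel and the points are not collinear.

No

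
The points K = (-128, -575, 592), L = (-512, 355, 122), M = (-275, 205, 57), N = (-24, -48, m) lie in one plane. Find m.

67

The points are coplanar iff KL · (KM × KN) = 0.
Expanding, this is linear in m: (-162810)m + (10908270) = 0.
So m = 67.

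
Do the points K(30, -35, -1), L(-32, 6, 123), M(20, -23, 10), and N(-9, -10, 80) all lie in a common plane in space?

No

The four points are coplanar iff the 3×3 determinant with rows KL, KM, KN is zero.
Rows: (-62, 41, 124), (-10, 12, 11), (-39, 25, 81).
Expanding along the first row: (-62)(697) − (41)(-381) + (124)(218) = -561.
Nonzero ⇒ not coplanar.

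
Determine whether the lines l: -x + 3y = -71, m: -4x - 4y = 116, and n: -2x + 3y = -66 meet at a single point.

No

Intersecting l and m: solving the 2×2 system gives (x, y) = (-4, -25).
Substitute into n: (-2)(-4) + (3)(-25) = -67.
But n requires -66 ≠ -67, so the three lines have no common point.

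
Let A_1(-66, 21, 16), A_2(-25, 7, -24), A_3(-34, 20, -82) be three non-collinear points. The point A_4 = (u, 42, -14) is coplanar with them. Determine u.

-100

A normal to the plane is n = A_1A_2 × A_1A_3 = (1332, 2738, 407).
A_4 lies in the plane iff n · A_1A_4 = 0.
This gives (1332)u + (133200) = 0, so u = -100.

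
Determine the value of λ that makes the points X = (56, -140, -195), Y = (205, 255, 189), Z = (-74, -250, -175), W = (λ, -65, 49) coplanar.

-35

Normal to plane XYZ: n = (50140, -52900, 34960); plane equation n·P = 3396640.
Requiring n·W = 3396640: (50140)λ + (5151540) = 3396640.
So λ = -35.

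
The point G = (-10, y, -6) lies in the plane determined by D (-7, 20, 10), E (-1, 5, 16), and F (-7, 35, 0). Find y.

47

A normal to the plane is n = DE × DF = (60, 60, 90).
G lies in the plane iff n · DG = 0.
This gives (60)y + (-2820) = 0, so y = 47.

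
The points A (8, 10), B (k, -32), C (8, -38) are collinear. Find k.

Collinearity: (B − A) must be parallel to (C − A) = (0, -48).
Cross-multiplying the components: (k − 8)·(-48) = (-42)·(0).
Solving gives k = 8.

8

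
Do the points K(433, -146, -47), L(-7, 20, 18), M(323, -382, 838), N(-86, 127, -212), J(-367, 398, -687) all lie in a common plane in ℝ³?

Yes

The plane through K, L, M has normal n = KL × KM = (162250, 382250, 122100) and equation n·P = 8707050.
Checking the remaining points: n·N = 8707050, n·J = 8707050.
All equal 8707050, so all 5 points lie in one plane.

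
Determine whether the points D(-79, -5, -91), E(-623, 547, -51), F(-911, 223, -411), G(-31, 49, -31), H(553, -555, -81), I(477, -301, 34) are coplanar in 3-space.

Yes

The plane through D, E, F has normal n = DE × DF = (-185760, -207360, 335232) and equation n·P = -14794272.
Checking the remaining points: n·G = -14794272, n·H = -14794272, n·I = -14794272.
All equal -14794272, so all 6 points lie in one plane.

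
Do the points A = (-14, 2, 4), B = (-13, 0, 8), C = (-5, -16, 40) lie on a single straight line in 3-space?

AB = (1, -2, 4), AC = (9, -18, 36).
AB × AC = (0, 0, 0).
The cross product vanishes, so the three points are collinear.

Yes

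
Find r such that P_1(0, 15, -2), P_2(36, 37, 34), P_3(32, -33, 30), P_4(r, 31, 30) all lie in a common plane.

The points are coplanar iff P_1P_2 · (P_1P_3 × P_1P_4) = 0.
Expanding, this is linear in r: (2432)r + (-77824) = 0.
So r = 32.

32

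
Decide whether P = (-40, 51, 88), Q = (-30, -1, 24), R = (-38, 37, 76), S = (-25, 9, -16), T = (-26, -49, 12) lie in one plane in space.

The plane through P, Q, R has normal n = PQ × PR = (-272, -8, -36) and equation n·X = 7304.
Checking the remaining points: n·S = 7304, n·T = 7032.
Since n·T = 7032 ≠ 7304, T is off the plane and the points are not all coplanar.

No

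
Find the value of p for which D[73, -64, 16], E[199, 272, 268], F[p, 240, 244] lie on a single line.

Direction DE = (126, 336, 252). From the y-coordinate of F, the parameter along the line is τ = (240 − (-64))/336 = 19/21.
Then p = 73 + 19/21·(126) = 187.

187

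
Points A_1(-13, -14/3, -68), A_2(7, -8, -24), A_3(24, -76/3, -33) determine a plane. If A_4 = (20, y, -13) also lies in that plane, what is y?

-47/3

A normal to the plane is n = A_1A_2 × A_1A_3 = (2378/3, 928, -290).
A_4 lies in the plane iff n · A_1A_4 = 0.
This gives (928)y + (43616/3) = 0, so y = -47/3.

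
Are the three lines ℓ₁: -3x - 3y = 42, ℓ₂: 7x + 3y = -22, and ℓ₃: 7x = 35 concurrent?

Yes

Intersecting ℓ₁ and ℓ₂: solving the 2×2 system gives (x, y) = (5, -19).
Substitute into ℓ₃: (7)(5) + (0)(-19) = 35.
This equals 35, so (5, -19) lies on all three lines and they are concurrent.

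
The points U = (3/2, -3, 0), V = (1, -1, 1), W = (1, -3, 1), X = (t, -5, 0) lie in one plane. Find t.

3/2

Normal to plane UVW: n = (2, 0, 1); plane equation n·P = 3.
Requiring n·X = 3: (2)t + (0) = 3.
So t = 3/2.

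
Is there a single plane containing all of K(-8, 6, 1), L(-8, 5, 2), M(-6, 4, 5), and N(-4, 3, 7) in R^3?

With K as base: KL = (0, -1, 1), KM = (2, -2, 4), KN = (4, -3, 6).
KM × KN = (0, 4, 2).
KL · (KM × KN) = -2.
Since -2 ≠ 0, the four points are not coplanar.

No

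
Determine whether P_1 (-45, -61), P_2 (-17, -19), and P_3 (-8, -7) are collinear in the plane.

P_1P_2 = (28, 42), P_1P_3 = (37, 54).
det[P_1P_2; P_1P_3] = (28)(54) − (42)(37) = -42.
The determinant is nonzero, so they are not collinear.

No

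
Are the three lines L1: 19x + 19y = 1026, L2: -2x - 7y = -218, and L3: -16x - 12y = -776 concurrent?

Intersecting L1 and L2: solving the 2×2 system gives (x, y) = (32, 22).
Substitute into L3: (-16)(32) + (-12)(22) = -776.
This equals -776, so (32, 22) lies on all three lines and they are concurrent.

Yes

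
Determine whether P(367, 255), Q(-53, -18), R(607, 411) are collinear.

PQ = (-420, -273), PR = (240, 156).
det[PQ; PR] = (-420)(156) − (-273)(240) = 0.
The determinant is zero, so the points are collinear.

Yes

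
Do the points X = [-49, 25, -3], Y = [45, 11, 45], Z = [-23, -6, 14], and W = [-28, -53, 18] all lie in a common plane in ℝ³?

Yes

The four points are coplanar iff the 3×3 determinant with rows XY, XZ, XW is zero.
Rows: (94, -14, 48), (26, -31, 17), (21, -78, 21).
Expanding along the first row: (94)(675) − (-14)(189) + (48)(-1377) = 0.
Zero determinant ⇒ coplanar.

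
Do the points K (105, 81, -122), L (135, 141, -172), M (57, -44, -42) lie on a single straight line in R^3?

KL = (30, 60, -50), KM = (-48, -125, 80).
Comparing components 2 and 3: (60)(80) − (-50)(-125) = -1450 ≠ 0, so KL and KM are not parallel and the points are not collinear.

No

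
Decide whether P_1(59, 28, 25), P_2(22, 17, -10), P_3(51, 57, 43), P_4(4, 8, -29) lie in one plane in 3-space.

With P_1 as base: P_1P_2 = (-37, -11, -35), P_1P_3 = (-8, 29, 18), P_1P_4 = (-55, -20, -54).
P_1P_3 × P_1P_4 = (-1206, -1422, 1755).
P_1P_2 · (P_1P_3 × P_1P_4) = -1161.
Since -1161 ≠ 0, the four points are not coplanar.

No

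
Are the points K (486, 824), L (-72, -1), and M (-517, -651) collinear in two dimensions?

No

KL = (-558, -825), KM = (-1003, -1475).
If collinear, KM would be a scalar multiple of KL. But (-558)·(-1475) ≠ (-825)·(-1003) (difference -4425), so they are not parallel; the points are not collinear.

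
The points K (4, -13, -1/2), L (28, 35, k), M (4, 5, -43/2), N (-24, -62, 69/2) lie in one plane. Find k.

-75/2

The points are coplanar iff KL · (KM × KN) = 0.
Expanding, this is linear in k: (504)k + (18900) = 0.
So k = -75/2.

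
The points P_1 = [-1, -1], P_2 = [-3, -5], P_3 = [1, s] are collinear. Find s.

The three points are collinear iff det[P_1P_2; P_1P_3] = 0.
This determinant is linear in s: (-2)s + (6) = 0, so s = 3.

3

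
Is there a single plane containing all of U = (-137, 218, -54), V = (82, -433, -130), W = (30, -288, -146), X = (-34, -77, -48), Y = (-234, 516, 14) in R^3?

The plane through U, V, W has normal n = UV × UW = (21436, 7456, -2097) and equation n·P = -1198086.
Checking the remaining points: n·X = -1202280, n·Y = -1198086.
Since n·X = -1202280 ≠ -1198086, X is off the plane and the points are not all coplanar.

No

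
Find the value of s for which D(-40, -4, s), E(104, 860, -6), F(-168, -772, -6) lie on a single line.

-6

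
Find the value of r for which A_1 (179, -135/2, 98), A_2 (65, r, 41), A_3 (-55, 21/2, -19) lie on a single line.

-59/2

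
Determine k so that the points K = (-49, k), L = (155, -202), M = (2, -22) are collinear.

38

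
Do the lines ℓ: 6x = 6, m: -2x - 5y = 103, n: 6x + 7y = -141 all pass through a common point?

Yes

The three lines meet at one point iff the augmented coefficient matrix [aᵢ bᵢ cᵢ] has rank < 3, i.e. its determinant vanishes.
Here the determinant is 0.
It vanishes, so the lines are concurrent at (1, -21).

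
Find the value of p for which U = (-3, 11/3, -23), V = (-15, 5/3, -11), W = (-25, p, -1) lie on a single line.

0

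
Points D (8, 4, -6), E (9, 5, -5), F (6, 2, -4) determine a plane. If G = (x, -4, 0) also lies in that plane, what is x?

0

Coplanarity requires DE · (DF × DG) = 0.
DE = (1, 1, 1), DF = (-2, -2, 2); the triple product is linear in x with coefficient 4 and constant term 0.
Setting it to zero: x = 0.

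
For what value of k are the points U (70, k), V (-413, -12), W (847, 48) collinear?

11

Collinearity: (U − V) must be parallel to (W − V) = (1260, 60).
Cross-multiplying the components: (k − (-12))·(1260) = (483)·(60).
Solving gives k = 11.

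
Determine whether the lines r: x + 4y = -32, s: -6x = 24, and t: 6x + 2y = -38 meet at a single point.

Intersecting r and s: solving the 2×2 system gives (x, y) = (-4, -7).
Substitute into t: (6)(-4) + (2)(-7) = -38.
This equals -38, so (-4, -7) lies on all three lines and they are concurrent.

Yes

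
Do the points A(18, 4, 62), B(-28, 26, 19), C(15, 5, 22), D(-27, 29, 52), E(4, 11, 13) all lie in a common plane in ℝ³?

No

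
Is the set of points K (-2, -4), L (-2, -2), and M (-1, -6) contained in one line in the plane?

KL = (0, 2), KM = (1, -2).
Twice the signed area of △KLM is (0)(-2) − (2)(1) = -2.
The area is nonzero, so the three points are not collinear.

No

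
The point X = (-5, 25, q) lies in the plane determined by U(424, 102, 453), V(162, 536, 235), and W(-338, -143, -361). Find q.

2

Coplanarity requires UV · (UW × UX) = 0.
UV = (-262, 434, -218), UW = (-762, -245, -814); the triple product is linear in q with coefficient 394898 and constant term -789796.
Setting it to zero: q = 2.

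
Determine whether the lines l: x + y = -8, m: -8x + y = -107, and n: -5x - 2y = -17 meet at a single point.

Intersecting l and m: solving the 2×2 system gives (x, y) = (11, -19).
Substitute into n: (-5)(11) + (-2)(-19) = -17.
This equals -17, so (11, -19) lies on all three lines and they are concurrent.

Yes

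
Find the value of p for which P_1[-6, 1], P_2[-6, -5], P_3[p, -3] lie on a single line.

-6

The three points are collinear iff det[P_1P_2; P_1P_3] = 0.
This determinant is linear in p: (6)p + (36) = 0, so p = -6.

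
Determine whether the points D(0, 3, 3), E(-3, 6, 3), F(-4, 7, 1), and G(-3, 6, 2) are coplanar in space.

Yes

With D as base: DE = (-3, 3, 0), DF = (-4, 4, -2), DG = (-3, 3, -1).
DF × DG = (2, 2, 0).
DE · (DF × DG) = 0.
The scalar triple product vanishes, so the four points are coplanar.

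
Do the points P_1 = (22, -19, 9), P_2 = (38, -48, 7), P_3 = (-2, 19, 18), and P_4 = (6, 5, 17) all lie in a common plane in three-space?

The four points are coplanar iff the 3×3 determinant with rows P_1P_2, P_1P_3, P_1P_4 is zero.
Rows: (16, -29, -2), (-24, 38, 9), (-16, 24, 8).
Expanding along the first row: (16)(88) − (-29)(-48) + (-2)(32) = -48.
Nonzero ⇒ not coplanar.

No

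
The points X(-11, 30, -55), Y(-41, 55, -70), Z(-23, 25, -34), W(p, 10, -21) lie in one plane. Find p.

-9

Coplanarity ⇔ det[XY; XZ; XW] = 0.
Expanding, this is linear in p: (450)p + (4050) = 0.
So p = -9.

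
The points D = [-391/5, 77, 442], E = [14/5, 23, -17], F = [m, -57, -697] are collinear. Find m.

614/5

Direction DE = (81, -54, -459). From the y-coordinate of F, the parameter along the line is τ = (-57 − 77)/(-54) = 67/27.
Then m = (-391/5) + 67/27·(81) = 614/5.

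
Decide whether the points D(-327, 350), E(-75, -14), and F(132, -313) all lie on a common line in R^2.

DE = (252, -364), DF = (459, -663).
Checking proportionality: DF = 51/28·DE, so the vectors are parallel and the points are collinear.

Yes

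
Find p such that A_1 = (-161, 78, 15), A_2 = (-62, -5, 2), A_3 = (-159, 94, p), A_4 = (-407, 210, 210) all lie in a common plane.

The points are coplanar iff A_1A_2 · (A_1A_3 × A_1A_4) = 0.
Expanding, this is linear in p: (7350)p + (176400) = 0.
So p = -24.

-24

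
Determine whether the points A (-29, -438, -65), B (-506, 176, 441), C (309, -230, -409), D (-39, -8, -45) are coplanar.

No

The four points are coplanar iff the 3×3 determinant with rows AB, AC, AD is zero.
Rows: (-477, 614, 506), (338, 208, -344), (-10, 430, 20).
Expanding along the first row: (-477)(152080) − (614)(3320) + (506)(147420) = 13880.
Nonzero ⇒ not coplanar.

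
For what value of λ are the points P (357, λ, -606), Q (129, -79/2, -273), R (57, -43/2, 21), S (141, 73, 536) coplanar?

-16

The points are coplanar iff PQ · (PR × PS) = 0.
Expanding, this is linear in λ: (-61776)λ + (-988416) = 0.
So λ = -16.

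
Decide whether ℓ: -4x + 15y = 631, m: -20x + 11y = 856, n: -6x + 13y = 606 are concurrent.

Intersecting ℓ and m: solving the 2×2 system gives (x, y) = (-5899/256, 2299/64).
Substitute into n: (-6)(-5899/256) + (13)(2299/64) = 77471/128.
But n requires 606 ≠ 77471/128, so the three lines have no common point.

No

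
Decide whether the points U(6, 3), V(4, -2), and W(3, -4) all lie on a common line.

UV = (-2, -5), UW = (-3, -7).
det[UV; UW] = (-2)(-7) − (-5)(-3) = -1.
The determinant is nonzero, so they are not collinear.

No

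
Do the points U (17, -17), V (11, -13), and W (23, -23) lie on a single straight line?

UV = (-6, 4), UW = (6, -6).
det[UV; UW] = (-6)(-6) − (4)(6) = 12.
The determinant is nonzero, so they are not collinear.

No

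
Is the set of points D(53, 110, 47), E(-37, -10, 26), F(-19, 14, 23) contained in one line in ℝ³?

DE = (-90, -120, -21), DF = (-72, -96, -24).
DE × DF = (864, -648, 0).
The cross product is nonzero, so the points do not lie on one line.

No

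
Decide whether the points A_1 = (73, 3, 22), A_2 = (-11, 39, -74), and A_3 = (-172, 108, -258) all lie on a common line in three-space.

Yes

A_1A_2 = (-84, 36, -96), A_1A_3 = (-245, 105, -280).
A_1A_2 × A_1A_3 = (0, 0, 0).
The cross product vanishes, so the three points are collinear.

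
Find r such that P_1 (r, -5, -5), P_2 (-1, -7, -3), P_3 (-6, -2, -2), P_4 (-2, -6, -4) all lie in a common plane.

-3

Coplanarity ⇔ det[P_1P_2; P_1P_3; P_1P_4] = 0.
Expanding, this is linear in r: (6)r + (18) = 0.
So r = -3.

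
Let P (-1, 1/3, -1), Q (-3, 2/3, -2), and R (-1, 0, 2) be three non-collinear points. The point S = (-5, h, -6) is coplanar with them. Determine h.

4/3

Coplanarity requires PQ · (PR × PS) = 0.
PQ = (-2, 1/3, -1), PR = (0, -1/3, 3); the triple product is linear in h with coefficient 6 and constant term -8.
Setting it to zero: h = 4/3.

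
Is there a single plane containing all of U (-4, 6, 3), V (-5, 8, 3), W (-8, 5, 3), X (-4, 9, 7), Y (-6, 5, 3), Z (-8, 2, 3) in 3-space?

No

The plane through U, V, W has normal n = UV × UW = (0, 0, 9) and equation n·P = 27.
Checking the remaining points: n·X = 63, n·Y = 27, n·Z = 27.
Since n·X = 63 ≠ 27, X is off the plane and the points are not all coplanar.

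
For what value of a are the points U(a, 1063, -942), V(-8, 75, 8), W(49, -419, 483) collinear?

Collinearity requires UV × UW = 0; each component is linear in a.
The y-component gives (475)a + (57950) = 0, so a = -122.
The remaining components then also vanish.

-122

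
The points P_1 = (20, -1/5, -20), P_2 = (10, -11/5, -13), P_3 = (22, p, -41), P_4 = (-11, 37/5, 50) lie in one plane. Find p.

-27/5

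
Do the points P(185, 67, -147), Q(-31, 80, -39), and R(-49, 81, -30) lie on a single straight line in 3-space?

No

PQ = (-216, 13, 108), PR = (-234, 14, 117).
Comparing components 2 and 3: (13)(117) − (108)(14) = 9 ≠ 0, so PQ and PR are not parallel and the points are not collinear.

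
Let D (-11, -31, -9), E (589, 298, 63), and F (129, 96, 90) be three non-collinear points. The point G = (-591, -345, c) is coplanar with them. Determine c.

The plane through D, E, F has equation 23427x − 49320y + 30140z = 999963.
Substituting G: (30140)c + (3170043) = 999963, so c = -72.

-72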